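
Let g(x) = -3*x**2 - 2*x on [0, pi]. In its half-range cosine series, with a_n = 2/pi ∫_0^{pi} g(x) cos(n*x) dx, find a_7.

4*(2 + 3*pi)/(49*pi)

a_7 = 2/pi ∫_0^{pi} (-3*x**2 - 2*x) cos(7*x) dx.
Integrating by parts twice (tabular method), an antiderivative of (-3*x**2 - 2*x) cos(7*x) is -3*x**2*sin(7*x)/7 - 2*x*sin(7*x)/7 - 6*x*cos(7*x)/49 + 6*sin(7*x)/343 - 2*cos(7*x)/49; evaluating from 0 to pi: ∫_{0}^{pi} (-3*x**2 - 2*x) cos(7*x) dx = (2/49 + 6*pi/49) - (-2/49) = 4/49 + 6*pi/49.
Hence a_7 = (2/pi)·(4/49 + 6*pi/49) = 4*(2 + 3*pi)/(49*pi).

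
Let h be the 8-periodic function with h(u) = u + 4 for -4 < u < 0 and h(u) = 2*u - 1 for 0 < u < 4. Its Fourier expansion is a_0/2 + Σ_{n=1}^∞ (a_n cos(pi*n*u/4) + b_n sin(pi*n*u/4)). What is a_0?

5

a_0 = 1/4 ∫_{-4}^{4} h(u) du = 1/4 · (20) = 5.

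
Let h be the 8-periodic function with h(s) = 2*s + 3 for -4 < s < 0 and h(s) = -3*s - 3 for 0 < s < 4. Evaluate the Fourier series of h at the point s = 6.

-1

s = 6 differs from s = -2 by 1 full period(s), and the series is 8-periodic.
h is continuous at s = -2 with value -1, so the series converges to -1 there.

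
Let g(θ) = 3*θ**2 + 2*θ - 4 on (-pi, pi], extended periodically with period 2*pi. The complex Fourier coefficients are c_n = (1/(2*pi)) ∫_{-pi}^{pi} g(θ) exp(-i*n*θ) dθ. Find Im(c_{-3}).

Since g is real-valued, Im(c_{-3}) = -(1/(2*pi)) ∫_{-pi}^{pi} g(θ) sin(-3*θ) dθ = b_{3}/2.
Integrating by parts twice (tabular method), an antiderivative of (3*θ**2 + 2*θ - 4) sin(-3*θ) is θ**2*cos(3*θ) - 2*θ*sin(3*θ)/3 + 2*θ*cos(3*θ)/3 - 2*sin(3*θ)/9 - 14*cos(3*θ)/9; evaluating from -pi to pi: ∫_{-pi}^{pi} (3*θ**2 + 2*θ - 4) sin(-3*θ) dθ = (-pi**2 - 2*pi/3 + 14/9) - (-pi**2 + 14/9 + 2*pi/3) = -4*pi/3.
Hence Im(c_{-3}) = (-1/(2*pi))·(-4*pi/3) = 2/3.

2/3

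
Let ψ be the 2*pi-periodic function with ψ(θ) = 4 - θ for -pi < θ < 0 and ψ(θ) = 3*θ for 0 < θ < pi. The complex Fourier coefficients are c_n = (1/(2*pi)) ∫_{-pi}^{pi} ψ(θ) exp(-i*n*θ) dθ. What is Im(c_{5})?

(4 - pi)/(5*pi)

Since ψ is real-valued, Im(c_{5}) = -(1/(2*pi)) ∫_{-pi}^{pi} ψ(θ) sin(5*θ) dθ = -b_{5}/2.
Split the integral at the breakpoints.
Integrating by parts (boundary term plus one more integral), an antiderivative of (4 - θ) sin(5*θ) is θ*cos(5*θ)/5 - sin(5*θ)/25 - 4*cos(5*θ)/5; evaluating from -pi to 0: ∫_{-pi}^{0} (4 - θ) sin(5*θ) dθ = (-4/5) - (pi/5 + 4/5) = -8/5 - pi/5.
Integrating by parts (boundary term plus one more integral), an antiderivative of (3*θ) sin(5*θ) is -3*θ*cos(5*θ)/5 + 3*sin(5*θ)/25; evaluating from 0 to pi: ∫_{0}^{pi} (3*θ) sin(5*θ) dθ = (3*pi/5) - (0) = 3*pi/5.
So ∫_{-pi}^{pi} ψ(θ) sin(5*θ) dθ = -8/5 + 2*pi/5.
Hence Im(c_{5}) = (-1/(2*pi))·(-8/5 + 2*pi/5) = (4 - pi)/(5*pi).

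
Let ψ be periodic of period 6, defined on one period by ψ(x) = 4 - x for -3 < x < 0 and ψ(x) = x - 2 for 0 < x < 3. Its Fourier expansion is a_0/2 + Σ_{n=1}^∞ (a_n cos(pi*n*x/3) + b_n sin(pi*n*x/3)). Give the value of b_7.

-12/(7*pi)

b_7 = 1/3 ∫_{-3}^{3} ψ(x) sin(7*pi*x/3) dx.
Split the integral at the breakpoints.
Integrating by parts (boundary term plus one more integral), an antiderivative of (4 - x) sin(7*pi*x/3) is 3*x*cos(7*pi*x/3)/(7*pi) - 9*sin(7*pi*x/3)/(49*pi**2) - 12*cos(7*pi*x/3)/(7*pi); evaluating from -3 to 0: ∫_{-3}^{0} (4 - x) sin(7*pi*x/3) dx = (-12/(7*pi)) - (3/pi) = -33/(7*pi).
Integrating by parts (boundary term plus one more integral), an antiderivative of (x - 2) sin(7*pi*x/3) is -3*x*cos(7*pi*x/3)/(7*pi) + 9*sin(7*pi*x/3)/(49*pi**2) + 6*cos(7*pi*x/3)/(7*pi); evaluating from 0 to 3: ∫_{0}^{3} (x - 2) sin(7*pi*x/3) dx = (3/(7*pi)) - (6/(7*pi)) = -3/(7*pi).
Summing the pieces and multiplying by (1/3) gives b_7 = -12/(7*pi).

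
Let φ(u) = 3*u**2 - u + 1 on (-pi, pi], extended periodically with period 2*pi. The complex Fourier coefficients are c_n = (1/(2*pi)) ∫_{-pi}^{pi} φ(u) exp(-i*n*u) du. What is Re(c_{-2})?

3/2

Since φ is real-valued, Re(c_{-2}) = (1/(2*pi)) ∫_{-pi}^{pi} φ(u) cos(-2*u) du = a_{2}/2.
Integrating by parts twice (tabular method), an antiderivative of (3*u**2 - u + 1) cos(-2*u) is 3*u**2*sin(2*u)/2 - u*sin(2*u)/2 + 3*u*cos(2*u)/2 - sin(2*u)/4 - cos(2*u)/4; evaluating from -pi to pi: ∫_{-pi}^{pi} (3*u**2 - u + 1) cos(-2*u) du = (-1/4 + 3*pi/2) - (-3*pi/2 - 1/4) = 3*pi.
Hence Re(c_{-2}) = (1/(2*pi))·(3*pi) = 3/2.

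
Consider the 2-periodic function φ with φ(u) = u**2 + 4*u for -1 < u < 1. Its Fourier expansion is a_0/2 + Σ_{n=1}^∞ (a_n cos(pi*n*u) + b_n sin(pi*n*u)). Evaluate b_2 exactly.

b_2 = ∫_{-1}^{1} φ(u) sin(2*pi*u) du.
Integrating by parts twice (tabular method), an antiderivative of (u**2 + 4*u) sin(2*pi*u) is -u**2*cos(2*pi*u)/(2*pi) + u*sin(2*pi*u)/(2*pi**2) - 2*u*cos(2*pi*u)/pi + sin(2*pi*u)/pi**2 + cos(2*pi*u)/(4*pi**3); evaluating from -1 to 1: ∫_{-1}^{1} (u**2 + 4*u) sin(2*pi*u) du = ((1 - 10*pi**2)/(4*pi**3)) - ((1 + 6*pi**2)/(4*pi**3)) = -4/pi.
Hence b_2 = -4/pi.

-4/pi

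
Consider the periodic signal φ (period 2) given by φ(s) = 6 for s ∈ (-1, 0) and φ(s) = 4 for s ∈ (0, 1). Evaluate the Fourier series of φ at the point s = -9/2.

s = -9/2 differs from s = -1/2 by -2 full period(s), and the series is 2-periodic.
φ is continuous at s = -1/2 with value 6, so the series converges to 6 there.

6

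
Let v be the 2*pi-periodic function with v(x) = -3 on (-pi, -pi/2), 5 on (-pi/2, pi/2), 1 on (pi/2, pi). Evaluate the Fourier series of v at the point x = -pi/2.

1

At x = -pi/2 the one-sided limits are v(-pi/2^-) = -3 and v(-pi/2^+) = 5.
By Dirichlet's theorem the series converges to their average, [(-3) + (5)]/2 = 1.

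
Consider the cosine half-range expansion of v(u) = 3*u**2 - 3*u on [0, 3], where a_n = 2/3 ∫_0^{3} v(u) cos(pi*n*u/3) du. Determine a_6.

a_6 = 2/3 ∫_0^{3} (3*u**2 - 3*u) cos(2*pi*u) du.
Integrating by parts twice (tabular method), an antiderivative of (3*u**2 - 3*u) cos(2*pi*u) is 3*u**2*sin(2*pi*u)/(2*pi) - 3*u*sin(2*pi*u)/(2*pi) + 3*u*cos(2*pi*u)/(2*pi**2) - 3*sin(2*pi*u)/(4*pi**3) - 3*cos(2*pi*u)/(4*pi**2); evaluating from 0 to 3: ∫_{0}^{3} (3*u**2 - 3*u) cos(2*pi*u) du = (15/(4*pi**2)) - (-3/(4*pi**2)) = 9/(2*pi**2).
Hence a_6 = (2/3)·(9/(2*pi**2)) = 3/pi**2.

3/pi**2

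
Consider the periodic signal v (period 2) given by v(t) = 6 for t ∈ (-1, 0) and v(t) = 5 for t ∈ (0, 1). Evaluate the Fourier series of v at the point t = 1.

At t = 1 the one-sided limits are v(1^-) = 5 and v(1^+) = 6.
By Dirichlet's theorem the series converges to their average, [(5) + (6)]/2 = 11/2.

11/2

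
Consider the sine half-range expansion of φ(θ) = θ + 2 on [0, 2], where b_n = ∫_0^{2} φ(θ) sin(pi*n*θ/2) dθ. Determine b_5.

b_5 = ∫_0^{2} (θ + 2) sin(5*pi*θ/2) dθ.
Integrating by parts (boundary term plus one more integral), an antiderivative of (θ + 2) sin(5*pi*θ/2) is -2*θ*cos(5*pi*θ/2)/(5*pi) + 4*sin(5*pi*θ/2)/(25*pi**2) - 4*cos(5*pi*θ/2)/(5*pi); evaluating from 0 to 2: ∫_{0}^{2} (θ + 2) sin(5*pi*θ/2) dθ = (8/(5*pi)) - (-4/(5*pi)) = 12/(5*pi).
Hence b_5 = 12/(5*pi).

12/(5*pi)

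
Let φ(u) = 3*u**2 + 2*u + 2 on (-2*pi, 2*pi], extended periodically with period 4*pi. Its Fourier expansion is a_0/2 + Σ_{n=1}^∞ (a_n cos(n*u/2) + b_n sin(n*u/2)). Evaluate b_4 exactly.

b_4 = (1/(2*pi)) ∫_{-2*pi}^{2*pi} φ(u) sin(2*u) du.
Integrating by parts twice (tabular method), an antiderivative of (3*u**2 + 2*u + 2) sin(2*u) is -3*u**2*cos(2*u)/2 + 3*u*sin(2*u)/2 - u*cos(2*u) + sin(2*u)/2 - cos(2*u)/4; evaluating from -2*pi to 2*pi: ∫_{-2*pi}^{2*pi} (3*u**2 + 2*u + 2) sin(2*u) du = (-6*pi**2 - 2*pi - 1/4) - (-6*pi**2 - 1/4 + 2*pi) = -4*pi.
Hence b_4 = (1/(2*pi))·(-4*pi) = -2.

-2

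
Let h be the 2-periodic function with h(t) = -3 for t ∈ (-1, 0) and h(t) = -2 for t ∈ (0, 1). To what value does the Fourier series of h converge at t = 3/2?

t = 3/2 differs from t = -1/2 by 1 full period(s), and the series is 2-periodic.
h is continuous at t = -1/2 with value -3, so the series converges to -3 there.

-3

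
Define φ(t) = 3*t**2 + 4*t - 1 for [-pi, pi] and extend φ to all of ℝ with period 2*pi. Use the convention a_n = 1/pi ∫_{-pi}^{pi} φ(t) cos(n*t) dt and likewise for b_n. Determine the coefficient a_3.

a_3 = 1/pi ∫_{-pi}^{pi} φ(t) cos(3*t) dt.
Integrating by parts twice (tabular method), an antiderivative of (3*t**2 + 4*t - 1) cos(3*t) is t**2*sin(3*t) + 4*t*sin(3*t)/3 + 2*t*cos(3*t)/3 - 5*sin(3*t)/9 + 4*cos(3*t)/9; evaluating from -pi to pi: ∫_{-pi}^{pi} (3*t**2 + 4*t - 1) cos(3*t) dt = (-2*pi/3 - 4/9) - (-4/9 + 2*pi/3) = -4*pi/3.
Hence a_3 = (1/pi)·(-4*pi/3) = -4/3.

-4/3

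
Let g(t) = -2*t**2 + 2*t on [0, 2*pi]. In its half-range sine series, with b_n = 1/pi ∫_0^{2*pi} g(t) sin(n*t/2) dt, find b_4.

-2 + 4*pi

b_4 = 1/pi ∫_0^{2*pi} (-2*t**2 + 2*t) sin(2*t) dt.
Integrating by parts twice (tabular method), an antiderivative of (-2*t**2 + 2*t) sin(2*t) is t**2*cos(2*t) - t*sin(2*t) - t*cos(2*t) + sin(2*t)/2 - cos(2*t)/2; evaluating from 0 to 2*pi: ∫_{0}^{2*pi} (-2*t**2 + 2*t) sin(2*t) dt = (-2*pi - 1/2 + 4*pi**2) - (-1/2) = 2*pi*(-1 + 2*pi).
Hence b_4 = (1/pi)·(2*pi*(-1 + 2*pi)) = -2 + 4*pi.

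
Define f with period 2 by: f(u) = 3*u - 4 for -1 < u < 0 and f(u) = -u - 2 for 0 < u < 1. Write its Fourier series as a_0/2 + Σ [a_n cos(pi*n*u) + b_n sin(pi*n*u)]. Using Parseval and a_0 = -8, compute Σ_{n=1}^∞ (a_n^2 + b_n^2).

16/3

Parseval: a_0^2/2 + Σ_{n≥1} (a_n^2+b_n^2) = ∫_{-1}^{1} f(u)^2 du = 112/3.
Subtract a_0^2/2 = 32: Σ (a_n^2+b_n^2) = 16/3.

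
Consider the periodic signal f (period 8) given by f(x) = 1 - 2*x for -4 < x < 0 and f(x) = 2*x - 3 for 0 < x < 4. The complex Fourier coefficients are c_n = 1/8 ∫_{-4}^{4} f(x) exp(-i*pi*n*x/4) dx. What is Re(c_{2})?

0

Since f is real-valued, Re(c_{2}) = 1/8 ∫_{-4}^{4} f(x) cos(pi*x/2) dx = a_{2}/2.
Split the integral at the breakpoints.
Integrating by parts (boundary term plus one more integral), an antiderivative of (1 - 2*x) cos(pi*x/2) is -4*x*sin(pi*x/2)/pi + 2*sin(pi*x/2)/pi - 8*cos(pi*x/2)/pi**2; evaluating from -4 to 0: ∫_{-4}^{0} (1 - 2*x) cos(pi*x/2) dx = (-8/pi**2) - (-8/pi**2) = 0.
Integrating by parts (boundary term plus one more integral), an antiderivative of (2*x - 3) cos(pi*x/2) is 4*x*sin(pi*x/2)/pi - 6*sin(pi*x/2)/pi + 8*cos(pi*x/2)/pi**2; evaluating from 0 to 4: ∫_{0}^{4} (2*x - 3) cos(pi*x/2) dx = (8/pi**2) - (8/pi**2) = 0.
So ∫_{-4}^{4} f(x) cos(pi*x/2) dx = 0.
Hence Re(c_{2}) = (1/8)·(0) = 0.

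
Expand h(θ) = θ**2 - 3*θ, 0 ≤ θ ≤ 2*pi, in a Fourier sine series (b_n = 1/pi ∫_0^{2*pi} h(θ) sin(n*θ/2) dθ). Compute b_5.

4*(-75*pi - 8 + 50*pi**2)/(125*pi)

b_5 = 1/pi ∫_0^{2*pi} (θ**2 - 3*θ) sin(5*θ/2) dθ.
Integrating by parts twice (tabular method), an antiderivative of (θ**2 - 3*θ) sin(5*θ/2) is -2*θ**2*cos(5*θ/2)/5 + 8*θ*sin(5*θ/2)/25 + 6*θ*cos(5*θ/2)/5 - 12*sin(5*θ/2)/25 + 16*cos(5*θ/2)/125; evaluating from 0 to 2*pi: ∫_{0}^{2*pi} (θ**2 - 3*θ) sin(5*θ/2) dθ = (-12*pi/5 - 16/125 + 8*pi**2/5) - (16/125) = -12*pi/5 - 32/125 + 8*pi**2/5.
Hence b_5 = (1/pi)·(-12*pi/5 - 32/125 + 8*pi**2/5) = 4*(-75*pi - 8 + 50*pi**2)/(125*pi).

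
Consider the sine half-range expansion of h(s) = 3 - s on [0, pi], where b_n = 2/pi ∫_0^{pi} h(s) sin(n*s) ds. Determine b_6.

1/3

b_6 = 2/pi ∫_0^{pi} (3 - s) sin(6*s) ds.
Integrating by parts (boundary term plus one more integral), an antiderivative of (3 - s) sin(6*s) is s*cos(6*s)/6 - sin(6*s)/36 - cos(6*s)/2; evaluating from 0 to pi: ∫_{0}^{pi} (3 - s) sin(6*s) ds = (-1/2 + pi/6) - (-1/2) = pi/6.
Hence b_6 = (2/pi)·(pi/6) = 1/3.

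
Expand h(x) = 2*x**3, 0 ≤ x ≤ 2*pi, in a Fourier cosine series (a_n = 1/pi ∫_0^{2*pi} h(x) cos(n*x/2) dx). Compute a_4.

6*pi

a_4 = 1/pi ∫_0^{2*pi} (2*x**3) cos(2*x) dx.
Integrating by parts three times (tabular method), an antiderivative of (2*x**3) cos(2*x) is x**3*sin(2*x) + 3*x**2*cos(2*x)/2 - 3*x*sin(2*x)/2 - 3*cos(2*x)/4; evaluating from 0 to 2*pi: ∫_{0}^{2*pi} (2*x**3) cos(2*x) dx = (-3/4 + 6*pi**2) - (-3/4) = 6*pi**2.
Hence a_4 = (1/pi)·(6*pi**2) = 6*pi.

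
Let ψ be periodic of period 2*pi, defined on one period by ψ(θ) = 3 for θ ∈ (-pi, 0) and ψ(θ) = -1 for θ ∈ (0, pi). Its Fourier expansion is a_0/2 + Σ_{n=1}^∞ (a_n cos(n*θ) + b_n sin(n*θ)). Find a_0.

2

a_0 = 1/pi ∫_{-pi}^{pi} ψ(θ) dθ = 1/pi · (2*pi) = 2.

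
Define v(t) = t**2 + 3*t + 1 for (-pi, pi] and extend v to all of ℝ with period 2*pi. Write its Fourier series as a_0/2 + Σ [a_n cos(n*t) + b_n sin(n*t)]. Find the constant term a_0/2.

a_0 = 1/pi ∫_{-pi}^{pi} v(t) dt = 1/pi · (2*pi*(3 + pi**2)/3) = 2 + 2*pi**2/3.
So the constant term a_0/2 = 1 + pi**2/3.

1 + pi**2/3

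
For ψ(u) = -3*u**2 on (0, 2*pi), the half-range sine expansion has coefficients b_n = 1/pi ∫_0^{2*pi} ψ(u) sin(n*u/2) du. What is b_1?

b_1 = 1/pi ∫_0^{2*pi} (-3*u**2) sin(u/2) du.
Integrating by parts twice (tabular method), an antiderivative of (-3*u**2) sin(u/2) is 6*u**2*cos(u/2) - 24*u*sin(u/2) - 48*cos(u/2); evaluating from 0 to 2*pi: ∫_{0}^{2*pi} (-3*u**2) sin(u/2) du = (48 - 24*pi**2) - (-48) = 96 - 24*pi**2.
Hence b_1 = (1/pi)·(96 - 24*pi**2) = -24*pi + 96/pi.

-24*pi + 96/pi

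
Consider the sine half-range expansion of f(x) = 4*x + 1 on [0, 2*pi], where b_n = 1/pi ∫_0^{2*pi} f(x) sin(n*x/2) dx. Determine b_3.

4*(1 + 4*pi)/(3*pi)

b_3 = 1/pi ∫_0^{2*pi} (4*x + 1) sin(3*x/2) dx.
Integrating by parts (boundary term plus one more integral), an antiderivative of (4*x + 1) sin(3*x/2) is -8*x*cos(3*x/2)/3 + 16*sin(3*x/2)/9 - 2*cos(3*x/2)/3; evaluating from 0 to 2*pi: ∫_{0}^{2*pi} (4*x + 1) sin(3*x/2) dx = (2/3 + 16*pi/3) - (-2/3) = 4/3 + 16*pi/3.
Hence b_3 = (1/pi)·(4/3 + 16*pi/3) = 4*(1 + 4*pi)/(3*pi).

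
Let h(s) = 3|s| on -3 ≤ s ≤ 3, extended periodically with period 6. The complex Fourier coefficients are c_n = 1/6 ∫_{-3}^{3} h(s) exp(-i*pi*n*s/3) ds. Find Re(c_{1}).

-18/pi**2

Since h is real-valued, Re(c_{1}) = 1/6 ∫_{-3}^{3} h(s) cos(pi*s/3) ds = a_{1}/2.
h is even and cos(pi*s/3) is even, so the integrand is even: ∫_{-3}^{3} h(s) cos(pi*s/3) ds = 2∫_0^{3} h(s) cos(pi*s/3) ds.
Integrating by parts (boundary term plus one more integral), an antiderivative of (3*s) cos(pi*s/3) is 9*s*sin(pi*s/3)/pi + 27*cos(pi*s/3)/pi**2; evaluating from 0 to 3: ∫_{0}^{3} (3*s) cos(pi*s/3) ds = (-27/pi**2) - (27/pi**2) = -54/pi**2.
So ∫_{-3}^{3} h(s) cos(pi*s/3) ds = -108/pi**2.
Hence Re(c_{1}) = (1/6)·(-108/pi**2) = -18/pi**2.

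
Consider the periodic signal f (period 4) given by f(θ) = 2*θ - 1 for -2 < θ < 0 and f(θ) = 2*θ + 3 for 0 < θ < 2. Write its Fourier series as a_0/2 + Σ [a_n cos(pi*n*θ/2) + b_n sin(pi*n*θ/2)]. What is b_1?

b_1 = 1/2 ∫_{-2}^{2} f(θ) sin(pi*θ/2) dθ.
Split the integral at the breakpoints.
Integrating by parts (boundary term plus one more integral), an antiderivative of (2*θ - 1) sin(pi*θ/2) is -4*θ*cos(pi*θ/2)/pi + 8*sin(pi*θ/2)/pi**2 + 2*cos(pi*θ/2)/pi; evaluating from -2 to 0: ∫_{-2}^{0} (2*θ - 1) sin(pi*θ/2) dθ = (2/pi) - (-10/pi) = 12/pi.
Integrating by parts (boundary term plus one more integral), an antiderivative of (2*θ + 3) sin(pi*θ/2) is -4*θ*cos(pi*θ/2)/pi + 8*sin(pi*θ/2)/pi**2 - 6*cos(pi*θ/2)/pi; evaluating from 0 to 2: ∫_{0}^{2} (2*θ + 3) sin(pi*θ/2) dθ = (14/pi) - (-6/pi) = 20/pi.
Summing the pieces and multiplying by (1/2) gives b_1 = 16/pi.

16/pi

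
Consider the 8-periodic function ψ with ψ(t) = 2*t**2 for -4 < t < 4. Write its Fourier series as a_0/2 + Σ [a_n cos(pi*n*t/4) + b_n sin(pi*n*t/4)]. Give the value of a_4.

8/pi**2

a_4 = 1/4 ∫_{-4}^{4} ψ(t) cos(pi*t) dt.
ψ is even and cos(pi*t) is even, so the integrand is even and a_4 = 1/2 ∫_0^{4} ψ(t) cos(pi*t) dt.
Integrating by parts twice (tabular method), an antiderivative of (2*t**2) cos(pi*t) is 2*t**2*sin(pi*t)/pi + 4*t*cos(pi*t)/pi**2 - 4*sin(pi*t)/pi**3; evaluating from 0 to 4: ∫_{0}^{4} (2*t**2) cos(pi*t) dt = (16/pi**2) - (0) = 16/pi**2.
Hence a_4 = (1/2)·(16/pi**2) = 8/pi**2.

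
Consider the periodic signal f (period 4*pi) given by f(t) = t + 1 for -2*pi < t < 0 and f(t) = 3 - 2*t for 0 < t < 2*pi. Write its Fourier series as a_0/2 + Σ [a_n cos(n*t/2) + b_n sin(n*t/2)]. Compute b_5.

b_5 = (1/(2*pi)) ∫_{-2*pi}^{2*pi} f(t) sin(5*t/2) dt.
Split the integral at the breakpoints.
Integrating by parts (boundary term plus one more integral), an antiderivative of (t + 1) sin(5*t/2) is -2*t*cos(5*t/2)/5 + 4*sin(5*t/2)/25 - 2*cos(5*t/2)/5; evaluating from -2*pi to 0: ∫_{-2*pi}^{0} (t + 1) sin(5*t/2) dt = (-2/5) - (2/5 - 4*pi/5) = -4/5 + 4*pi/5.
Integrating by parts (boundary term plus one more integral), an antiderivative of (3 - 2*t) sin(5*t/2) is 4*t*cos(5*t/2)/5 - 8*sin(5*t/2)/25 - 6*cos(5*t/2)/5; evaluating from 0 to 2*pi: ∫_{0}^{2*pi} (3 - 2*t) sin(5*t/2) dt = (6/5 - 8*pi/5) - (-6/5) = 12/5 - 8*pi/5.
Summing the pieces and multiplying by (1/(2*pi)) gives b_5 = 2*(2 - pi)/(5*pi).

2*(2 - pi)/(5*pi)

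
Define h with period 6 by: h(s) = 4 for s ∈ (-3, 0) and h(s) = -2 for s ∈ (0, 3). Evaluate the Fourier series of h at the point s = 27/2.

-2

s = 27/2 differs from s = 3/2 by 2 full period(s), and the series is 6-periodic.
h is continuous at s = 3/2 with value -2, so the series converges to -2 there.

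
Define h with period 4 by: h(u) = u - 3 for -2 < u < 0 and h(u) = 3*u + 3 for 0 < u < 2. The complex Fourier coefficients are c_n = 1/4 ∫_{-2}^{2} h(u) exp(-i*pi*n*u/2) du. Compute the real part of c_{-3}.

Since h is real-valued, Re(c_{-3}) = 1/4 ∫_{-2}^{2} h(u) cos(-3*pi*u/2) du = a_{3}/2.
Split the integral at the breakpoints.
Integrating by parts (boundary term plus one more integral), an antiderivative of (u - 3) cos(-3*pi*u/2) is 2*u*sin(3*pi*u/2)/(3*pi) - 2*sin(3*pi*u/2)/pi + 4*cos(3*pi*u/2)/(9*pi**2); evaluating from -2 to 0: ∫_{-2}^{0} (u - 3) cos(-3*pi*u/2) du = (4/(9*pi**2)) - (-4/(9*pi**2)) = 8/(9*pi**2).
Integrating by parts (boundary term plus one more integral), an antiderivative of (3*u + 3) cos(-3*pi*u/2) is 2*u*sin(3*pi*u/2)/pi + 2*sin(3*pi*u/2)/pi + 4*cos(3*pi*u/2)/(3*pi**2); evaluating from 0 to 2: ∫_{0}^{2} (3*u + 3) cos(-3*pi*u/2) du = (-4/(3*pi**2)) - (4/(3*pi**2)) = -8/(3*pi**2).
So ∫_{-2}^{2} h(u) cos(-3*pi*u/2) du = -16/(9*pi**2).
Hence Re(c_{-3}) = (1/4)·(-16/(9*pi**2)) = -4/(9*pi**2).

-4/(9*pi**2)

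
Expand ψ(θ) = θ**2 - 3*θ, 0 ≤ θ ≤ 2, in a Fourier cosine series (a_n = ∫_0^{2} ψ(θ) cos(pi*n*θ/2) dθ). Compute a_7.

a_7 = ∫_0^{2} (θ**2 - 3*θ) cos(7*pi*θ/2) dθ.
Integrating by parts twice (tabular method), an antiderivative of (θ**2 - 3*θ) cos(7*pi*θ/2) is 2*θ**2*sin(7*pi*θ/2)/(7*pi) - 6*θ*sin(7*pi*θ/2)/(7*pi) + 8*θ*cos(7*pi*θ/2)/(49*pi**2) - 16*sin(7*pi*θ/2)/(343*pi**3) - 12*cos(7*pi*θ/2)/(49*pi**2); evaluating from 0 to 2: ∫_{0}^{2} (θ**2 - 3*θ) cos(7*pi*θ/2) dθ = (-4/(49*pi**2)) - (-12/(49*pi**2)) = 8/(49*pi**2).
Hence a_7 = 8/(49*pi**2).

8/(49*pi**2)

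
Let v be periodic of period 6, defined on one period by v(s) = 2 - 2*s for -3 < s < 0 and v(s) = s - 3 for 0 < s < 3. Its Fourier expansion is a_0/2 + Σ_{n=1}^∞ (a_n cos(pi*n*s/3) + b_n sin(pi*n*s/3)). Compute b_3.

-13/(3*pi)

b_3 = 1/3 ∫_{-3}^{3} v(s) sin(pi*s) ds.
Split the integral at the breakpoints.
Integrating by parts (boundary term plus one more integral), an antiderivative of (2 - 2*s) sin(pi*s) is 2*s*cos(pi*s)/pi - 2*sin(pi*s)/pi**2 - 2*cos(pi*s)/pi; evaluating from -3 to 0: ∫_{-3}^{0} (2 - 2*s) sin(pi*s) ds = (-2/pi) - (8/pi) = -10/pi.
Integrating by parts (boundary term plus one more integral), an antiderivative of (s - 3) sin(pi*s) is -s*cos(pi*s)/pi + sin(pi*s)/pi**2 + 3*cos(pi*s)/pi; evaluating from 0 to 3: ∫_{0}^{3} (s - 3) sin(pi*s) ds = (0) - (3/pi) = -3/pi.
Summing the pieces and multiplying by (1/3) gives b_3 = -13/(3*pi).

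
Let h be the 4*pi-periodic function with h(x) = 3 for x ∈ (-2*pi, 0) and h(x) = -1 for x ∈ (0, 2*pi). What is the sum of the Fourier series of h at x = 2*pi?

At x = 2*pi the one-sided limits are h(2*pi^-) = -1 and h(2*pi^+) = 3.
By Dirichlet's theorem the series converges to their average, [(-1) + (3)]/2 = 1.

1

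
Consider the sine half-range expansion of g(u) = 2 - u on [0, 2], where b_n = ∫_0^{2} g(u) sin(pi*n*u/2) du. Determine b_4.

b_4 = ∫_0^{2} (2 - u) sin(2*pi*u) du.
Integrating by parts (boundary term plus one more integral), an antiderivative of (2 - u) sin(2*pi*u) is u*cos(2*pi*u)/(2*pi) - sin(2*pi*u)/(4*pi**2) - cos(2*pi*u)/pi; evaluating from 0 to 2: ∫_{0}^{2} (2 - u) sin(2*pi*u) du = (0) - (-1/pi) = 1/pi.
Hence b_4 = 1/pi.

1/pi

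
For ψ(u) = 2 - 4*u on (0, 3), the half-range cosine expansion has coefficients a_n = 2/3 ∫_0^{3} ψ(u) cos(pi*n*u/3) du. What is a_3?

16/(3*pi**2)

a_3 = 2/3 ∫_0^{3} (2 - 4*u) cos(pi*u) du.
Integrating by parts (boundary term plus one more integral), an antiderivative of (2 - 4*u) cos(pi*u) is -4*u*sin(pi*u)/pi + 2*sin(pi*u)/pi - 4*cos(pi*u)/pi**2; evaluating from 0 to 3: ∫_{0}^{3} (2 - 4*u) cos(pi*u) du = (4/pi**2) - (-4/pi**2) = 8/pi**2.
Hence a_3 = (2/3)·(8/pi**2) = 16/(3*pi**2).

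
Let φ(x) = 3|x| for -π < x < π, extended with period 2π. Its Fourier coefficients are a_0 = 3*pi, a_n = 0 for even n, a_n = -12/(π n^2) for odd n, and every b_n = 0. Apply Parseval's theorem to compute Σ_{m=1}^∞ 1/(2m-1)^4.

Parseval: a_0^2/2 + Σ a_n^2 = (1/π) ∫_{-π}^{π} φ(x)^2 dx = 6*pi**2.
Subtract a_0^2/2 = 9*pi**2/2: Σ a_n^2 = 3*pi**2/2.
Only odd n contribute, with a_n^2 = 144/(π^2 n^4), so Σ_{m≥1} 1/(2m-1)^4 = π^2·(3*pi**2/2)/144 = pi**4/96.

pi**4/96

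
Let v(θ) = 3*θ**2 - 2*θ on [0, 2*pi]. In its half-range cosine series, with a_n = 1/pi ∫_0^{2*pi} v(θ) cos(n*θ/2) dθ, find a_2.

12

a_2 = 1/pi ∫_0^{2*pi} (3*θ**2 - 2*θ) cos(θ) dθ.
Integrating by parts twice (tabular method), an antiderivative of (3*θ**2 - 2*θ) cos(θ) is 3*θ**2*sin(θ) - 2*θ*sin(θ) + 6*θ*cos(θ) - 6*sin(θ) - 2*cos(θ); evaluating from 0 to 2*pi: ∫_{0}^{2*pi} (3*θ**2 - 2*θ) cos(θ) dθ = (-2 + 12*pi) - (-2) = 12*pi.
Hence a_2 = (1/pi)·(12*pi) = 12.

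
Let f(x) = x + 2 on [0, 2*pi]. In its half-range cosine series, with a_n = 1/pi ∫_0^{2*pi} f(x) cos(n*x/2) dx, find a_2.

0

a_2 = 1/pi ∫_0^{2*pi} (x + 2) cos(x) dx.
Integrating by parts (boundary term plus one more integral), an antiderivative of (x + 2) cos(x) is x*sin(x) + 2*sin(x) + cos(x); evaluating from 0 to 2*pi: ∫_{0}^{2*pi} (x + 2) cos(x) dx = (1) - (1) = 0.
Hence a_2 = (1/pi)·(0) = 0.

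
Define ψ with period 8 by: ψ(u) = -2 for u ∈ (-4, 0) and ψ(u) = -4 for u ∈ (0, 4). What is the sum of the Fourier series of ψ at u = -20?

u = -20 differs from u = -4 by -2 full period(s), and the series is 8-periodic.
At u = -4 the one-sided limits are ψ(-4^-) = -4 and ψ(-4^+) = -2.
By Dirichlet's theorem the series converges to their average, [(-4) + (-2)]/2 = -3.

-3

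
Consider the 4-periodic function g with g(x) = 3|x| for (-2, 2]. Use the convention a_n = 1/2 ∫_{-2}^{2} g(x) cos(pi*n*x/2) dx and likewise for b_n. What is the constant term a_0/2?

3

a_0 = 1/2 ∫_{-2}^{2} g(x) dx = 1/2 · (12) = 6.
So the constant term a_0/2 = 3.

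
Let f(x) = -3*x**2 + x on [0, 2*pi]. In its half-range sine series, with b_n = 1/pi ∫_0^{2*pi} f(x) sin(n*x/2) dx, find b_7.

4*(-294*pi**2 + 24 + 49*pi)/(343*pi)

b_7 = 1/pi ∫_0^{2*pi} (-3*x**2 + x) sin(7*x/2) dx.
Integrating by parts twice (tabular method), an antiderivative of (-3*x**2 + x) sin(7*x/2) is 6*x**2*cos(7*x/2)/7 - 24*x*sin(7*x/2)/49 - 2*x*cos(7*x/2)/7 + 4*sin(7*x/2)/49 - 48*cos(7*x/2)/343; evaluating from 0 to 2*pi: ∫_{0}^{2*pi} (-3*x**2 + x) sin(7*x/2) dx = (-24*pi**2/7 + 48/343 + 4*pi/7) - (-48/343) = -24*pi**2/7 + 96/343 + 4*pi/7.
Hence b_7 = (1/pi)·(-24*pi**2/7 + 96/343 + 4*pi/7) = 4*(-294*pi**2 + 24 + 49*pi)/(343*pi).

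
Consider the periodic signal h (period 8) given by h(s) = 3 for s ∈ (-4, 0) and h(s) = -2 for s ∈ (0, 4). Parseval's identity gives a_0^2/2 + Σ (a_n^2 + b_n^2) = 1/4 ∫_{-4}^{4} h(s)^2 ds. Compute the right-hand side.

1/4 ∫_{-4}^{4} h(s)^2 ds = 1/4 · (52) = 13.

13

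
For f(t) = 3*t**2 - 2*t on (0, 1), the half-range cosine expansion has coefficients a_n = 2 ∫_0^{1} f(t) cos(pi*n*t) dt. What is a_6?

1/(3*pi**2)

a_6 = 2 ∫_0^{1} (3*t**2 - 2*t) cos(6*pi*t) dt.
Integrating by parts twice (tabular method), an antiderivative of (3*t**2 - 2*t) cos(6*pi*t) is t**2*sin(6*pi*t)/(2*pi) - t*sin(6*pi*t)/(3*pi) + t*cos(6*pi*t)/(6*pi**2) - sin(6*pi*t)/(36*pi**3) - cos(6*pi*t)/(18*pi**2); evaluating from 0 to 1: ∫_{0}^{1} (3*t**2 - 2*t) cos(6*pi*t) dt = (1/(9*pi**2)) - (-1/(18*pi**2)) = 1/(6*pi**2).
Hence a_6 = 2·(1/(6*pi**2)) = 1/(3*pi**2).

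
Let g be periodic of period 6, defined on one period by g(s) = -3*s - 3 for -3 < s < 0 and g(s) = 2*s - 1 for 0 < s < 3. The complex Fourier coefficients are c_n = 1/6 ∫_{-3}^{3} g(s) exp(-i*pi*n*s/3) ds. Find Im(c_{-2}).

Since g is real-valued, Im(c_{-2}) = -1/6 ∫_{-3}^{3} g(s) sin(-2*pi*s/3) ds = b_{2}/2.
Split the integral at the breakpoints.
Integrating by parts (boundary term plus one more integral), an antiderivative of (-3*s - 3) sin(-2*pi*s/3) is -9*s*cos(2*pi*s/3)/(2*pi) + 27*sin(2*pi*s/3)/(4*pi**2) - 9*cos(2*pi*s/3)/(2*pi); evaluating from -3 to 0: ∫_{-3}^{0} (-3*s - 3) sin(-2*pi*s/3) ds = (-9/(2*pi)) - (9/pi) = -27/(2*pi).
Integrating by parts (boundary term plus one more integral), an antiderivative of (2*s - 1) sin(-2*pi*s/3) is 3*s*cos(2*pi*s/3)/pi - 9*sin(2*pi*s/3)/(2*pi**2) - 3*cos(2*pi*s/3)/(2*pi); evaluating from 0 to 3: ∫_{0}^{3} (2*s - 1) sin(-2*pi*s/3) ds = (15/(2*pi)) - (-3/(2*pi)) = 9/pi.
So ∫_{-3}^{3} g(s) sin(-2*pi*s/3) ds = -9/(2*pi).
Hence Im(c_{-2}) = (-1/6)·(-9/(2*pi)) = 3/(4*pi).

3/(4*pi)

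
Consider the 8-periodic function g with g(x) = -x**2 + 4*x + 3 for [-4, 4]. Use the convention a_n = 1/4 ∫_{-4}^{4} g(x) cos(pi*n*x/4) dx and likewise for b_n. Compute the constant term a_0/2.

-7/3

a_0 = 1/4 ∫_{-4}^{4} g(x) dx = 1/4 · (-56/3) = -14/3.
So the constant term a_0/2 = -7/3.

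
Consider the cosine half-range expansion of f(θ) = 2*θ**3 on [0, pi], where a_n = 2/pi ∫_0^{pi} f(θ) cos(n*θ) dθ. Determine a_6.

a_6 = 2/pi ∫_0^{pi} (2*θ**3) cos(6*θ) dθ.
Integrating by parts three times (tabular method), an antiderivative of (2*θ**3) cos(6*θ) is θ**3*sin(6*θ)/3 + θ**2*cos(6*θ)/6 - θ*sin(6*θ)/18 - cos(6*θ)/108; evaluating from 0 to pi: ∫_{0}^{pi} (2*θ**3) cos(6*θ) dθ = (-1/108 + pi**2/6) - (-1/108) = pi**2/6.
Hence a_6 = (2/pi)·(pi**2/6) = pi/3.

pi/3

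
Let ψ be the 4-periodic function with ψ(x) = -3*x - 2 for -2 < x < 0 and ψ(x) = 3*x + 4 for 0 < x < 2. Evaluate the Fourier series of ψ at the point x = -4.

x = -4 differs from x = 0 by -1 full period(s), and the series is 4-periodic.
At x = 0 the one-sided limits are ψ(0^-) = -2 and ψ(0^+) = 4.
By Dirichlet's theorem the series converges to their average, [(-2) + (4)]/2 = 1.

1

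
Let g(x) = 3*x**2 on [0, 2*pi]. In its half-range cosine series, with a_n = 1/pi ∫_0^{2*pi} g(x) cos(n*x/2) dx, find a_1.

-48

a_1 = 1/pi ∫_0^{2*pi} (3*x**2) cos(x/2) dx.
Integrating by parts twice (tabular method), an antiderivative of (3*x**2) cos(x/2) is 6*x**2*sin(x/2) + 24*x*cos(x/2) - 48*sin(x/2); evaluating from 0 to 2*pi: ∫_{0}^{2*pi} (3*x**2) cos(x/2) dx = (-48*pi) - (0) = -48*pi.
Hence a_1 = (1/pi)·(-48*pi) = -48.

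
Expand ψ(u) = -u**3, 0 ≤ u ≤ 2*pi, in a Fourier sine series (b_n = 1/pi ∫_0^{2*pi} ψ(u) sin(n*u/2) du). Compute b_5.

96/125 - 16*pi**2/5

b_5 = 1/pi ∫_0^{2*pi} (-u**3) sin(5*u/2) du.
Integrating by parts three times (tabular method), an antiderivative of (-u**3) sin(5*u/2) is 2*u**3*cos(5*u/2)/5 - 12*u**2*sin(5*u/2)/25 - 48*u*cos(5*u/2)/125 + 96*sin(5*u/2)/625; evaluating from 0 to 2*pi: ∫_{0}^{2*pi} (-u**3) sin(5*u/2) du = (16*pi*(6 - 25*pi**2)/125) - (0) = 16*pi*(6 - 25*pi**2)/125.
Hence b_5 = (1/pi)·(16*pi*(6 - 25*pi**2)/125) = 96/125 - 16*pi**2/5.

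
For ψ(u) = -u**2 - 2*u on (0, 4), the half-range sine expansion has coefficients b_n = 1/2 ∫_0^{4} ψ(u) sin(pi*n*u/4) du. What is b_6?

b_6 = 1/2 ∫_0^{4} (-u**2 - 2*u) sin(3*pi*u/2) du.
Integrating by parts twice (tabular method), an antiderivative of (-u**2 - 2*u) sin(3*pi*u/2) is 2*u**2*cos(3*pi*u/2)/(3*pi) - 8*u*sin(3*pi*u/2)/(9*pi**2) + 4*u*cos(3*pi*u/2)/(3*pi) - 8*sin(3*pi*u/2)/(9*pi**2) - 16*cos(3*pi*u/2)/(27*pi**3); evaluating from 0 to 4: ∫_{0}^{4} (-u**2 - 2*u) sin(3*pi*u/2) du = (-16/(27*pi**3) + 16/pi) - (-16/(27*pi**3)) = 16/pi.
Hence b_6 = (1/2)·(16/pi) = 8/pi.

8/pi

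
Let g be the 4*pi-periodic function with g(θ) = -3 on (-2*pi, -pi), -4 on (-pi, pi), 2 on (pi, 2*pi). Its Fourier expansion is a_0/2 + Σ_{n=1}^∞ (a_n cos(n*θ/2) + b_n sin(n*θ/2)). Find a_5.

a_5 = (1/(2*pi)) ∫_{-2*pi}^{2*pi} g(θ) cos(5*θ/2) dθ.
Split the integral at the breakpoints.
Directly, an antiderivative of (-3) cos(5*θ/2) is -6*sin(5*θ/2)/5; evaluating from -2*pi to -pi: ∫_{-2*pi}^{-pi} (-3) cos(5*θ/2) dθ = (6/5) - (0) = 6/5.
Directly, an antiderivative of (-4) cos(5*θ/2) is -8*sin(5*θ/2)/5; evaluating from -pi to pi: ∫_{-pi}^{pi} (-4) cos(5*θ/2) dθ = (-8/5) - (8/5) = -16/5.
Directly, an antiderivative of (2) cos(5*θ/2) is 4*sin(5*θ/2)/5; evaluating from pi to 2*pi: ∫_{pi}^{2*pi} (2) cos(5*θ/2) dθ = (0) - (4/5) = -4/5.
Summing the pieces and multiplying by (1/(2*pi)) gives a_5 = -7/(5*pi).

-7/(5*pi)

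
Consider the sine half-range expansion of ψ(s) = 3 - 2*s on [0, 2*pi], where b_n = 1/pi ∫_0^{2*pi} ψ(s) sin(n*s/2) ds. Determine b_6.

4/3

b_6 = 1/pi ∫_0^{2*pi} (3 - 2*s) sin(3*s) ds.
Integrating by parts (boundary term plus one more integral), an antiderivative of (3 - 2*s) sin(3*s) is 2*s*cos(3*s)/3 - 2*sin(3*s)/9 - cos(3*s); evaluating from 0 to 2*pi: ∫_{0}^{2*pi} (3 - 2*s) sin(3*s) ds = (-1 + 4*pi/3) - (-1) = 4*pi/3.
Hence b_6 = (1/pi)·(4*pi/3) = 4/3.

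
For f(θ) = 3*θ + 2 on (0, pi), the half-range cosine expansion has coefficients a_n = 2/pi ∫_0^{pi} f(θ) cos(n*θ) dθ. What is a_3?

a_3 = 2/pi ∫_0^{pi} (3*θ + 2) cos(3*θ) dθ.
Integrating by parts (boundary term plus one more integral), an antiderivative of (3*θ + 2) cos(3*θ) is θ*sin(3*θ) + 2*sin(3*θ)/3 + cos(3*θ)/3; evaluating from 0 to pi: ∫_{0}^{pi} (3*θ + 2) cos(3*θ) dθ = (-1/3) - (1/3) = -2/3.
Hence a_3 = (2/pi)·(-2/3) = -4/(3*pi).

-4/(3*pi)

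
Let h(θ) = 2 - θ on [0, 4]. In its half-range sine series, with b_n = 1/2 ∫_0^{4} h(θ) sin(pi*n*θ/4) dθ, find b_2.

4/pi

b_2 = 1/2 ∫_0^{4} (2 - θ) sin(pi*θ/2) dθ.
Integrating by parts (boundary term plus one more integral), an antiderivative of (2 - θ) sin(pi*θ/2) is 2*θ*cos(pi*θ/2)/pi - 4*sin(pi*θ/2)/pi**2 - 4*cos(pi*θ/2)/pi; evaluating from 0 to 4: ∫_{0}^{4} (2 - θ) sin(pi*θ/2) dθ = (4/pi) - (-4/pi) = 8/pi.
Hence b_2 = (1/2)·(8/pi) = 4/pi.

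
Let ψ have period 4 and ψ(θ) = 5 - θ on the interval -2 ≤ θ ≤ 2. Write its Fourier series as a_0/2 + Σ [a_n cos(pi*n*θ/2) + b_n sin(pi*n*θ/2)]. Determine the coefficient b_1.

-4/pi

b_1 = 1/2 ∫_{-2}^{2} ψ(θ) sin(pi*θ/2) dθ.
Integrating by parts (boundary term plus one more integral), an antiderivative of (5 - θ) sin(pi*θ/2) is 2*θ*cos(pi*θ/2)/pi - 4*sin(pi*θ/2)/pi**2 - 10*cos(pi*θ/2)/pi; evaluating from -2 to 2: ∫_{-2}^{2} (5 - θ) sin(pi*θ/2) dθ = (6/pi) - (14/pi) = -8/pi.
Hence b_1 = (1/2)·(-8/pi) = -4/pi.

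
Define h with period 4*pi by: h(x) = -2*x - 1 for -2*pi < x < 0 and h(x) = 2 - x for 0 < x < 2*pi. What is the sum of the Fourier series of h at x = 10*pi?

1/2 + pi

x = 10*pi differs from x = 2*pi by 2 full period(s), and the series is 4*pi-periodic.
At x = 2*pi the one-sided limits are h(2*pi^-) = 2 - 2*pi and h(2*pi^+) = -1 + 4*pi.
By Dirichlet's theorem the series converges to their average, [(2 - 2*pi) + (-1 + 4*pi)]/2 = 1/2 + pi.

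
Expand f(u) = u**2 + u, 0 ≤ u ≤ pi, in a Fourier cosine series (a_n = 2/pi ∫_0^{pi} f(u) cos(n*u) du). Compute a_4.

1/4

a_4 = 2/pi ∫_0^{pi} (u**2 + u) cos(4*u) du.
Integrating by parts twice (tabular method), an antiderivative of (u**2 + u) cos(4*u) is u**2*sin(4*u)/4 + u*sin(4*u)/4 + u*cos(4*u)/8 - sin(4*u)/32 + cos(4*u)/16; evaluating from 0 to pi: ∫_{0}^{pi} (u**2 + u) cos(4*u) du = (1/16 + pi/8) - (1/16) = pi/8.
Hence a_4 = (2/pi)·(pi/8) = 1/4.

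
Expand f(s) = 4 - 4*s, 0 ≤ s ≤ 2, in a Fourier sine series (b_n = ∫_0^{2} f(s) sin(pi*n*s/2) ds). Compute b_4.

b_4 = ∫_0^{2} (4 - 4*s) sin(2*pi*s) ds.
Integrating by parts (boundary term plus one more integral), an antiderivative of (4 - 4*s) sin(2*pi*s) is 2*s*cos(2*pi*s)/pi - sin(2*pi*s)/pi**2 - 2*cos(2*pi*s)/pi; evaluating from 0 to 2: ∫_{0}^{2} (4 - 4*s) sin(2*pi*s) ds = (2/pi) - (-2/pi) = 4/pi.
Hence b_4 = 4/pi.

4/pi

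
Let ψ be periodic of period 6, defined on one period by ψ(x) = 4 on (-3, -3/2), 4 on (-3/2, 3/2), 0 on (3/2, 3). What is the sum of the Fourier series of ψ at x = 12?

x = 12 differs from x = 0 by 2 full period(s), and the series is 6-periodic.
ψ is continuous at x = 0 with value 4, so the series converges to 4 there.

4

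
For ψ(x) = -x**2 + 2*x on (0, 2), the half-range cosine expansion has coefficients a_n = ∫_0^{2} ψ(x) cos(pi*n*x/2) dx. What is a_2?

a_2 = ∫_0^{2} (-x**2 + 2*x) cos(pi*x) dx.
Integrating by parts twice (tabular method), an antiderivative of (-x**2 + 2*x) cos(pi*x) is -x**2*sin(pi*x)/pi + 2*x*sin(pi*x)/pi - 2*x*cos(pi*x)/pi**2 + 2*sin(pi*x)/pi**3 + 2*cos(pi*x)/pi**2; evaluating from 0 to 2: ∫_{0}^{2} (-x**2 + 2*x) cos(pi*x) dx = (-2/pi**2) - (2/pi**2) = -4/pi**2.
Hence a_2 = -4/pi**2.

-4/pi**2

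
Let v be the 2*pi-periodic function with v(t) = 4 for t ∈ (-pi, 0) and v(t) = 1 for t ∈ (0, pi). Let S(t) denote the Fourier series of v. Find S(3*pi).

t = 3*pi differs from t = -pi by 2 full period(s), and the series is 2*pi-periodic.
At t = -pi the one-sided limits are v(-pi^-) = 1 and v(-pi^+) = 4.
By Dirichlet's theorem the series converges to their average, [(1) + (4)]/2 = 5/2.

5/2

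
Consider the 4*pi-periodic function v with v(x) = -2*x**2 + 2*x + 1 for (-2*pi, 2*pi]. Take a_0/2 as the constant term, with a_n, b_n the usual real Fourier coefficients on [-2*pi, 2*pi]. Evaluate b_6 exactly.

b_6 = (1/(2*pi)) ∫_{-2*pi}^{2*pi} v(x) sin(3*x) dx.
Integrating by parts twice (tabular method), an antiderivative of (-2*x**2 + 2*x + 1) sin(3*x) is 2*x**2*cos(3*x)/3 - 4*x*sin(3*x)/9 - 2*x*cos(3*x)/3 + 2*sin(3*x)/9 - 13*cos(3*x)/27; evaluating from -2*pi to 2*pi: ∫_{-2*pi}^{2*pi} (-2*x**2 + 2*x + 1) sin(3*x) dx = (-4*pi/3 - 13/27 + 8*pi**2/3) - (-13/27 + 4*pi/3 + 8*pi**2/3) = -8*pi/3.
Hence b_6 = (1/(2*pi))·(-8*pi/3) = -4/3.

-4/3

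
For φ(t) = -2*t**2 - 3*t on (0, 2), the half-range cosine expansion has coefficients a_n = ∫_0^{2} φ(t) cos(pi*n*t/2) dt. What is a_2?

a_2 = ∫_0^{2} (-2*t**2 - 3*t) cos(pi*t) dt.
Integrating by parts twice (tabular method), an antiderivative of (-2*t**2 - 3*t) cos(pi*t) is -2*t**2*sin(pi*t)/pi - 3*t*sin(pi*t)/pi - 4*t*cos(pi*t)/pi**2 + 4*sin(pi*t)/pi**3 - 3*cos(pi*t)/pi**2; evaluating from 0 to 2: ∫_{0}^{2} (-2*t**2 - 3*t) cos(pi*t) dt = (-11/pi**2) - (-3/pi**2) = -8/pi**2.
Hence a_2 = -8/pi**2.

-8/pi**2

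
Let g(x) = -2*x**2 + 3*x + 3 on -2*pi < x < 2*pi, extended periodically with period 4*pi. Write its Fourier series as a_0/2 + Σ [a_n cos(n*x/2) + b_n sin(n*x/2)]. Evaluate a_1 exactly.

a_1 = (1/(2*pi)) ∫_{-2*pi}^{2*pi} g(x) cos(x/2) dx.
Integrating by parts twice (tabular method), an antiderivative of (-2*x**2 + 3*x + 3) cos(x/2) is -4*x**2*sin(x/2) + 6*x*sin(x/2) - 16*x*cos(x/2) + 38*sin(x/2) + 12*cos(x/2); evaluating from -2*pi to 2*pi: ∫_{-2*pi}^{2*pi} (-2*x**2 + 3*x + 3) cos(x/2) dx = (-12 + 32*pi) - (-32*pi - 12) = 64*pi.
Hence a_1 = (1/(2*pi))·(64*pi) = 32.

32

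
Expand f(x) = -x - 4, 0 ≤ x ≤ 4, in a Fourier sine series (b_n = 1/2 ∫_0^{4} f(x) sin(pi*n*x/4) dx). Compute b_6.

4/(3*pi)

b_6 = 1/2 ∫_0^{4} (-x - 4) sin(3*pi*x/2) dx.
Integrating by parts (boundary term plus one more integral), an antiderivative of (-x - 4) sin(3*pi*x/2) is 2*x*cos(3*pi*x/2)/(3*pi) - 4*sin(3*pi*x/2)/(9*pi**2) + 8*cos(3*pi*x/2)/(3*pi); evaluating from 0 to 4: ∫_{0}^{4} (-x - 4) sin(3*pi*x/2) dx = (16/(3*pi)) - (8/(3*pi)) = 8/(3*pi).
Hence b_6 = (1/2)·(8/(3*pi)) = 4/(3*pi).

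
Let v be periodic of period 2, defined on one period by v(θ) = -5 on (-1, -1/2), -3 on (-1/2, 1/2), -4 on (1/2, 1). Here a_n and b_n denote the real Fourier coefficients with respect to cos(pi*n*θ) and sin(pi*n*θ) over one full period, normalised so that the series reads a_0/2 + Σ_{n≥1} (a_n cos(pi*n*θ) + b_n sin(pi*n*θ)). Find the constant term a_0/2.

a_0 = ∫_{-1}^{1} v(θ) dθ = -15/2.
So the constant term a_0/2 = -15/4.

-15/4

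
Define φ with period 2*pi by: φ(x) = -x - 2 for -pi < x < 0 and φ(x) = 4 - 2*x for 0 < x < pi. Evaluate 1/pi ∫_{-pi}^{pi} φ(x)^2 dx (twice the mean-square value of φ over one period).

1/pi ∫_{-pi}^{pi} φ(x)^2 dx = 1/pi · (5*pi*(-6*pi + pi**2 + 12)/3) = -10*pi + 5*pi**2/3 + 20.

-10*pi + 5*pi**2/3 + 20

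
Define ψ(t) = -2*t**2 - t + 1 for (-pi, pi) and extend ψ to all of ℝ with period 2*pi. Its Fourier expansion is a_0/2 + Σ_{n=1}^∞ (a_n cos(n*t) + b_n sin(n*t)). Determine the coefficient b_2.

1

b_2 = 1/pi ∫_{-pi}^{pi} ψ(t) sin(2*t) dt.
Integrating by parts twice (tabular method), an antiderivative of (-2*t**2 - t + 1) sin(2*t) is t**2*cos(2*t) - t*sin(2*t) + t*cos(2*t)/2 - sin(2*t)/4 - cos(2*t); evaluating from -pi to pi: ∫_{-pi}^{pi} (-2*t**2 - t + 1) sin(2*t) dt = (-1 + pi/2 + pi**2) - (-pi/2 - 1 + pi**2) = pi.
Hence b_2 = (1/pi)·(pi) = 1.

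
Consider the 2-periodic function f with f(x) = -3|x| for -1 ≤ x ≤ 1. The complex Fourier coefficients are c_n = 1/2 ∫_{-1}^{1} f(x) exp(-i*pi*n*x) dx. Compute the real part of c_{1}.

6/pi**2

Since f is real-valued, Re(c_{1}) = 1/2 ∫_{-1}^{1} f(x) cos(pi*x) dx = a_{1}/2.
f is even and cos(pi*x) is even, so the integrand is even: ∫_{-1}^{1} f(x) cos(pi*x) dx = 2∫_0^{1} f(x) cos(pi*x) dx.
Integrating by parts (boundary term plus one more integral), an antiderivative of (-3*x) cos(pi*x) is -3*x*sin(pi*x)/pi - 3*cos(pi*x)/pi**2; evaluating from 0 to 1: ∫_{0}^{1} (-3*x) cos(pi*x) dx = (3/pi**2) - (-3/pi**2) = 6/pi**2.
So ∫_{-1}^{1} f(x) cos(pi*x) dx = 12/pi**2.
Hence Re(c_{1}) = (1/2)·(12/pi**2) = 6/pi**2.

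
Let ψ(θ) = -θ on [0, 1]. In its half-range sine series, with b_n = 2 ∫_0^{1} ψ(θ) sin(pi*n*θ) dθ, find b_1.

b_1 = 2 ∫_0^{1} (-θ) sin(pi*θ) dθ.
Integrating by parts (boundary term plus one more integral), an antiderivative of (-θ) sin(pi*θ) is θ*cos(pi*θ)/pi - sin(pi*θ)/pi**2; evaluating from 0 to 1: ∫_{0}^{1} (-θ) sin(pi*θ) dθ = (-1/pi) - (0) = -1/pi.
Hence b_1 = 2·(-1/pi) = -2/pi.

-2/pi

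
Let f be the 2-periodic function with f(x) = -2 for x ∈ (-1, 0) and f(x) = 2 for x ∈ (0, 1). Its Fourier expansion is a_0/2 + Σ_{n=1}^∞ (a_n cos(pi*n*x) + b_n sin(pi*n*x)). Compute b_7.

b_7 = ∫_{-1}^{1} f(x) sin(7*pi*x) dx.
f is odd and sin(7*pi*x) is odd, so the integrand is even and b_7 = 2 ∫_0^{1} f(x) sin(7*pi*x) dx.
Directly, an antiderivative of (2) sin(7*pi*x) is -2*cos(7*pi*x)/(7*pi); evaluating from 0 to 1: ∫_{0}^{1} (2) sin(7*pi*x) dx = (2/(7*pi)) - (-2/(7*pi)) = 4/(7*pi).
Hence b_7 = 2·(4/(7*pi)) = 8/(7*pi).

8/(7*pi)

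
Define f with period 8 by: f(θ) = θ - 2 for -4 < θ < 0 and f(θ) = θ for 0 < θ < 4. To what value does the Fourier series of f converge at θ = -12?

θ = -12 differs from θ = 4 by -2 full period(s), and the series is 8-periodic.
At θ = 4 the one-sided limits are f(4^-) = 4 and f(4^+) = -6.
By Dirichlet's theorem the series converges to their average, [(4) + (-6)]/2 = -1.

-1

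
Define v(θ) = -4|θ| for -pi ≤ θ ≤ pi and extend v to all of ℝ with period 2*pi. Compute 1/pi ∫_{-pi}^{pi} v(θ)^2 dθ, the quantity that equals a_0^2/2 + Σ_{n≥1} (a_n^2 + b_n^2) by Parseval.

1/pi ∫_{-pi}^{pi} v(θ)^2 dθ = 1/pi · (32*pi**3/3) = 32*pi**2/3.

32*pi**2/3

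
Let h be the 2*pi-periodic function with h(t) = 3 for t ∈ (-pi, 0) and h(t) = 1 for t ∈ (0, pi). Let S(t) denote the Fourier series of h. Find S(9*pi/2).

t = 9*pi/2 differs from t = pi/2 by 2 full period(s), and the series is 2*pi-periodic.
h is continuous at t = pi/2 with value 1, so the series converges to 1 there.

1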